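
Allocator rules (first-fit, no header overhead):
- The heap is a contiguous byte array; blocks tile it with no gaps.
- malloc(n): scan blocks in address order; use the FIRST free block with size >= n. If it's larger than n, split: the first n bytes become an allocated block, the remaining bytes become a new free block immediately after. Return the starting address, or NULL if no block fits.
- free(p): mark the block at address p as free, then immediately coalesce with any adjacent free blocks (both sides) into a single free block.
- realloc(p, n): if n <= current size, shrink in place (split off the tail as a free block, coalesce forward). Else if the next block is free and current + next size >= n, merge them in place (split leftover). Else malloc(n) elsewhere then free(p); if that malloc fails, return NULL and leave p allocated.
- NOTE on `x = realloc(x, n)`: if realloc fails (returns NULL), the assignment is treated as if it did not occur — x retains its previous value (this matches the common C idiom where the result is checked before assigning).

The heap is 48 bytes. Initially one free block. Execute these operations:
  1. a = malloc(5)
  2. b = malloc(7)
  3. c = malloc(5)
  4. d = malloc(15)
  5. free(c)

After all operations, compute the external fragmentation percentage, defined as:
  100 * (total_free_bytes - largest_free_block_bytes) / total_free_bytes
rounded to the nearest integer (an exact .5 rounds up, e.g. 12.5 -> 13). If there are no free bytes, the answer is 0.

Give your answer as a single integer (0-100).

Answer: 24

Derivation:
Op 1: a = malloc(5) -> a = 0; heap: [0-4 ALLOC][5-47 FREE]
Op 2: b = malloc(7) -> b = 5; heap: [0-4 ALLOC][5-11 ALLOC][12-47 FREE]
Op 3: c = malloc(5) -> c = 12; heap: [0-4 ALLOC][5-11 ALLOC][12-16 ALLOC][17-47 FREE]
Op 4: d = malloc(15) -> d = 17; heap: [0-4 ALLOC][5-11 ALLOC][12-16 ALLOC][17-31 ALLOC][32-47 FREE]
Op 5: free(c) -> (freed c); heap: [0-4 ALLOC][5-11 ALLOC][12-16 FREE][17-31 ALLOC][32-47 FREE]
Free blocks: [5 16] total_free=21 largest=16 -> 100*(21-16)/21 = 500/21 ≈ 23.810 -> rounds to 24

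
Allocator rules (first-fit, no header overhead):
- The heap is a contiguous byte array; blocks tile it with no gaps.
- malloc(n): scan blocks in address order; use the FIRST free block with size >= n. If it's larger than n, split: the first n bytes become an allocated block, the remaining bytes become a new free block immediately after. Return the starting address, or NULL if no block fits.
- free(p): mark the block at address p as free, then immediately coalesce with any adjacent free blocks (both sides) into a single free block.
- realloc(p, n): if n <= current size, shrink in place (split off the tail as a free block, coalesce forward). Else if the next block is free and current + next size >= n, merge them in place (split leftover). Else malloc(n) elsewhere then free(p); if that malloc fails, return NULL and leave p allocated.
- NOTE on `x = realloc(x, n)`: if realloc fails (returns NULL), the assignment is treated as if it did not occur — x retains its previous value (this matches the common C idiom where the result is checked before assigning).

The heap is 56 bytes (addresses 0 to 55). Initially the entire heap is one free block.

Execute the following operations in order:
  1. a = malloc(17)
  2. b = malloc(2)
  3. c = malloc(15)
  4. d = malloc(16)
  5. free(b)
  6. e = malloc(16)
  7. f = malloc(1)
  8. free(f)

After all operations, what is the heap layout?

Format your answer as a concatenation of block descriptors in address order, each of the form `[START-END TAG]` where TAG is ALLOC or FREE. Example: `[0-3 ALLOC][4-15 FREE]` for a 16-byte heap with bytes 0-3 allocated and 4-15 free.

Answer: [0-16 ALLOC][17-18 FREE][19-33 ALLOC][34-49 ALLOC][50-55 FREE]

Derivation:
Op 1: a = malloc(17) -> a = 0; heap: [0-16 ALLOC][17-55 FREE]
Op 2: b = malloc(2) -> b = 17; heap: [0-16 ALLOC][17-18 ALLOC][19-55 FREE]
Op 3: c = malloc(15) -> c = 19; heap: [0-16 ALLOC][17-18 ALLOC][19-33 ALLOC][34-55 FREE]
Op 4: d = malloc(16) -> d = 34; heap: [0-16 ALLOC][17-18 ALLOC][19-33 ALLOC][34-49 ALLOC][50-55 FREE]
Op 5: free(b) -> (freed b); heap: [0-16 ALLOC][17-18 FREE][19-33 ALLOC][34-49 ALLOC][50-55 FREE]
Op 6: e = malloc(16) -> e = NULL; heap: [0-16 ALLOC][17-18 FREE][19-33 ALLOC][34-49 ALLOC][50-55 FREE]
Op 7: f = malloc(1) -> f = 17; heap: [0-16 ALLOC][17-17 ALLOC][18-18 FREE][19-33 ALLOC][34-49 ALLOC][50-55 FREE]
Op 8: free(f) -> (freed f); heap: [0-16 ALLOC][17-18 FREE][19-33 ALLOC][34-49 ALLOC][50-55 FREE]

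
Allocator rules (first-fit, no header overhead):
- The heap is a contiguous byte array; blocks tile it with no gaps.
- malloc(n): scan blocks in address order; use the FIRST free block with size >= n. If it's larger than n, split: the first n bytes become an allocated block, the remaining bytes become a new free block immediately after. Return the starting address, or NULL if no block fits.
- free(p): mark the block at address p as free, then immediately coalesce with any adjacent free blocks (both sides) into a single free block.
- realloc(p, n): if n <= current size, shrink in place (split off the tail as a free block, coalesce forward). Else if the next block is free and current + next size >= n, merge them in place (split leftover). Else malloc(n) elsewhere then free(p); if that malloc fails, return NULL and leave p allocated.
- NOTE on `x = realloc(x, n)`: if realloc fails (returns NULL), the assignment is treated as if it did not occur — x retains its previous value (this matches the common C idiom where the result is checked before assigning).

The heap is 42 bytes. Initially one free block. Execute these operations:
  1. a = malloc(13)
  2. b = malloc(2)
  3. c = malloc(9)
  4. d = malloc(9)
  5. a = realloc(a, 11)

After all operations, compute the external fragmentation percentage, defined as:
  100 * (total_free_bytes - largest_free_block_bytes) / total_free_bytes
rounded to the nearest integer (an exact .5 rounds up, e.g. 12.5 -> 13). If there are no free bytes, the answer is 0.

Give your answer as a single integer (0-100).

Op 1: a = malloc(13) -> a = 0; heap: [0-12 ALLOC][13-41 FREE]
Op 2: b = malloc(2) -> b = 13; heap: [0-12 ALLOC][13-14 ALLOC][15-41 FREE]
Op 3: c = malloc(9) -> c = 15; heap: [0-12 ALLOC][13-14 ALLOC][15-23 ALLOC][24-41 FREE]
Op 4: d = malloc(9) -> d = 24; heap: [0-12 ALLOC][13-14 ALLOC][15-23 ALLOC][24-32 ALLOC][33-41 FREE]
Op 5: a = realloc(a, 11) -> a = 0; heap: [0-10 ALLOC][11-12 FREE][13-14 ALLOC][15-23 ALLOC][24-32 ALLOC][33-41 FREE]
Free blocks: [2 9] total_free=11 largest=9 -> 100*(11-9)/11 = 200/11 ≈ 18.182 -> rounds to 18

Answer: 18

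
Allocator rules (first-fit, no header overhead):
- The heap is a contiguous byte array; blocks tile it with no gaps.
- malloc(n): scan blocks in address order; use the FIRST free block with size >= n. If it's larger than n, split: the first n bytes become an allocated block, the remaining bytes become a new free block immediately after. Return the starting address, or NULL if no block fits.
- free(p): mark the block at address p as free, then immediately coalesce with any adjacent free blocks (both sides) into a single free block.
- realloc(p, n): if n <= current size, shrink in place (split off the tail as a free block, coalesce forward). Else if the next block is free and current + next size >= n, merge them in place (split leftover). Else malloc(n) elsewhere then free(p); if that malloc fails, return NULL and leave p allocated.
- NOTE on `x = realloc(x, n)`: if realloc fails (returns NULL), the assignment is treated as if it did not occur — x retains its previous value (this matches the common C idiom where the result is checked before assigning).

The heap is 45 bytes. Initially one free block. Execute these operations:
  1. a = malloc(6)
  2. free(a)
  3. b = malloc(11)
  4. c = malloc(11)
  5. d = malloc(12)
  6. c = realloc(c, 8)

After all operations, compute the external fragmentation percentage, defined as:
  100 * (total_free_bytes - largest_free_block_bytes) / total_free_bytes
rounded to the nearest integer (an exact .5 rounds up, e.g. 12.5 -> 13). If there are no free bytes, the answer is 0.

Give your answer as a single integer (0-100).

Answer: 21

Derivation:
Op 1: a = malloc(6) -> a = 0; heap: [0-5 ALLOC][6-44 FREE]
Op 2: free(a) -> (freed a); heap: [0-44 FREE]
Op 3: b = malloc(11) -> b = 0; heap: [0-10 ALLOC][11-44 FREE]
Op 4: c = malloc(11) -> c = 11; heap: [0-10 ALLOC][11-21 ALLOC][22-44 FREE]
Op 5: d = malloc(12) -> d = 22; heap: [0-10 ALLOC][11-21 ALLOC][22-33 ALLOC][34-44 FREE]
Op 6: c = realloc(c, 8) -> c = 11; heap: [0-10 ALLOC][11-18 ALLOC][19-21 FREE][22-33 ALLOC][34-44 FREE]
Free blocks: [3 11] total_free=14 largest=11 -> 100*(14-11)/14 = 300/14 ≈ 21.429 -> rounds to 21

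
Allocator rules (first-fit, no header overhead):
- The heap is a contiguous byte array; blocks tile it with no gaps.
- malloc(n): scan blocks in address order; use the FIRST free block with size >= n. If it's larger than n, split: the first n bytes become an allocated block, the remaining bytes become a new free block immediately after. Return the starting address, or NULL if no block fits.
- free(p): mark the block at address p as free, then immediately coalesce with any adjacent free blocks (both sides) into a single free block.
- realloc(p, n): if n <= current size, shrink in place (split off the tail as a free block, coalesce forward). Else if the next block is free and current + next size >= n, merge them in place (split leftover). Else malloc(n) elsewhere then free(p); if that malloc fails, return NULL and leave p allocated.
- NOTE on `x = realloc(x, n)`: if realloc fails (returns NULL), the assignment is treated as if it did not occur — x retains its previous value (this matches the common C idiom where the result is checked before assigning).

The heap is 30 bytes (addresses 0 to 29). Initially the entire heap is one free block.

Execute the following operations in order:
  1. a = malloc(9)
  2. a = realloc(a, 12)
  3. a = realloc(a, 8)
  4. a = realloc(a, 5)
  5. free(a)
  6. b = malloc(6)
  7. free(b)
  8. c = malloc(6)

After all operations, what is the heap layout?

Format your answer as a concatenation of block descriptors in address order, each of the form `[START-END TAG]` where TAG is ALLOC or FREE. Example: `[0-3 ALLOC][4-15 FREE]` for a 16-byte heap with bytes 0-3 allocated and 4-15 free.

Answer: [0-5 ALLOC][6-29 FREE]

Derivation:
Op 1: a = malloc(9) -> a = 0; heap: [0-8 ALLOC][9-29 FREE]
Op 2: a = realloc(a, 12) -> a = 0; heap: [0-11 ALLOC][12-29 FREE]
Op 3: a = realloc(a, 8) -> a = 0; heap: [0-7 ALLOC][8-29 FREE]
Op 4: a = realloc(a, 5) -> a = 0; heap: [0-4 ALLOC][5-29 FREE]
Op 5: free(a) -> (freed a); heap: [0-29 FREE]
Op 6: b = malloc(6) -> b = 0; heap: [0-5 ALLOC][6-29 FREE]
Op 7: free(b) -> (freed b); heap: [0-29 FREE]
Op 8: c = malloc(6) -> c = 0; heap: [0-5 ALLOC][6-29 FREE]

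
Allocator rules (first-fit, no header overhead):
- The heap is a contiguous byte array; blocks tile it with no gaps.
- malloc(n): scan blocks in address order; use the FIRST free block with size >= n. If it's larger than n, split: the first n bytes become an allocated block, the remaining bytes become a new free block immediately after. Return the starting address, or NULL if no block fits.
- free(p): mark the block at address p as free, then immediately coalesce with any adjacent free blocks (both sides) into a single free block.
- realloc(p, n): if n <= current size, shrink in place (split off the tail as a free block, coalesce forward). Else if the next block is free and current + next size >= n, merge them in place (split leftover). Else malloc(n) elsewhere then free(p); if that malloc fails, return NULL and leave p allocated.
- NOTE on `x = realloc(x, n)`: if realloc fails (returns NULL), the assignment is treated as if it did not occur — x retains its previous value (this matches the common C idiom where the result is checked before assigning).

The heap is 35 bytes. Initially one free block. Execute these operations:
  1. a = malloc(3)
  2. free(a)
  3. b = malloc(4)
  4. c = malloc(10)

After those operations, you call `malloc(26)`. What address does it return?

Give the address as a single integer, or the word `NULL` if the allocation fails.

Op 1: a = malloc(3) -> a = 0; heap: [0-2 ALLOC][3-34 FREE]
Op 2: free(a) -> (freed a); heap: [0-34 FREE]
Op 3: b = malloc(4) -> b = 0; heap: [0-3 ALLOC][4-34 FREE]
Op 4: c = malloc(10) -> c = 4; heap: [0-3 ALLOC][4-13 ALLOC][14-34 FREE]
malloc(26): first-fit scan over [0-3 ALLOC][4-13 ALLOC][14-34 FREE] -> NULL

Answer: NULL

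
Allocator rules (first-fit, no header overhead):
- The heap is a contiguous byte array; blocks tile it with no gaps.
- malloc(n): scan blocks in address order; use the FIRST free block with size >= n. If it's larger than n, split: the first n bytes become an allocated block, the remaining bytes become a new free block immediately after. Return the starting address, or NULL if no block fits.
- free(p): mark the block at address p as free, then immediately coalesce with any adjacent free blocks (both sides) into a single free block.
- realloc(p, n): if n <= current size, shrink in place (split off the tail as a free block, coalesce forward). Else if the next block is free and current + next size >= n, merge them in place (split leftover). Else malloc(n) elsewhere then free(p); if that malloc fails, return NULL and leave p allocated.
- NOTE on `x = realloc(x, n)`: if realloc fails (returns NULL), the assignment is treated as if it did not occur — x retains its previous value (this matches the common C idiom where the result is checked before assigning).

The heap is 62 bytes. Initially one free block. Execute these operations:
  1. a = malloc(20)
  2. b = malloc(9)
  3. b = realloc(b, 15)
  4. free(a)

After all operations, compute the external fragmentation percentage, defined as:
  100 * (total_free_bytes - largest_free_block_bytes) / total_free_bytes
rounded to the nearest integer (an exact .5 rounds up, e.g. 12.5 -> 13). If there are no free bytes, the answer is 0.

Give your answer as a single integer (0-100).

Answer: 43

Derivation:
Op 1: a = malloc(20) -> a = 0; heap: [0-19 ALLOC][20-61 FREE]
Op 2: b = malloc(9) -> b = 20; heap: [0-19 ALLOC][20-28 ALLOC][29-61 FREE]
Op 3: b = realloc(b, 15) -> b = 20; heap: [0-19 ALLOC][20-34 ALLOC][35-61 FREE]
Op 4: free(a) -> (freed a); heap: [0-19 FREE][20-34 ALLOC][35-61 FREE]
Free blocks: [20 27] total_free=47 largest=27 -> 100*(47-27)/47 = 2000/47 ≈ 42.553 -> rounds to 43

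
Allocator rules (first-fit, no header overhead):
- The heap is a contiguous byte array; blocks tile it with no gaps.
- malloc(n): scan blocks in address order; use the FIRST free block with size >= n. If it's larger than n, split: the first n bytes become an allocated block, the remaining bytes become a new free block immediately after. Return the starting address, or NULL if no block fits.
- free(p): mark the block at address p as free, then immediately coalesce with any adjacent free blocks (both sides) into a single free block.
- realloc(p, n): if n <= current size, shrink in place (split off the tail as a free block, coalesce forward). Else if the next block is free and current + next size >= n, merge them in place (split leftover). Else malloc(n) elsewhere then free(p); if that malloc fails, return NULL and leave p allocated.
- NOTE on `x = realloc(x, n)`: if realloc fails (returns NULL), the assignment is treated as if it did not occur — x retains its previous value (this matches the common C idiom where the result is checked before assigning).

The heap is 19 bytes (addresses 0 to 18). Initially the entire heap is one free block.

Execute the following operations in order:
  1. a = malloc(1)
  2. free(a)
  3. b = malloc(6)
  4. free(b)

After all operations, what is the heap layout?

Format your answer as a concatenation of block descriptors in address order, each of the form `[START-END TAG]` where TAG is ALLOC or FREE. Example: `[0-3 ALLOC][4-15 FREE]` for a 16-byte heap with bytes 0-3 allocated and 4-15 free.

Answer: [0-18 FREE]

Derivation:
Op 1: a = malloc(1) -> a = 0; heap: [0-0 ALLOC][1-18 FREE]
Op 2: free(a) -> (freed a); heap: [0-18 FREE]
Op 3: b = malloc(6) -> b = 0; heap: [0-5 ALLOC][6-18 FREE]
Op 4: free(b) -> (freed b); heap: [0-18 FREE]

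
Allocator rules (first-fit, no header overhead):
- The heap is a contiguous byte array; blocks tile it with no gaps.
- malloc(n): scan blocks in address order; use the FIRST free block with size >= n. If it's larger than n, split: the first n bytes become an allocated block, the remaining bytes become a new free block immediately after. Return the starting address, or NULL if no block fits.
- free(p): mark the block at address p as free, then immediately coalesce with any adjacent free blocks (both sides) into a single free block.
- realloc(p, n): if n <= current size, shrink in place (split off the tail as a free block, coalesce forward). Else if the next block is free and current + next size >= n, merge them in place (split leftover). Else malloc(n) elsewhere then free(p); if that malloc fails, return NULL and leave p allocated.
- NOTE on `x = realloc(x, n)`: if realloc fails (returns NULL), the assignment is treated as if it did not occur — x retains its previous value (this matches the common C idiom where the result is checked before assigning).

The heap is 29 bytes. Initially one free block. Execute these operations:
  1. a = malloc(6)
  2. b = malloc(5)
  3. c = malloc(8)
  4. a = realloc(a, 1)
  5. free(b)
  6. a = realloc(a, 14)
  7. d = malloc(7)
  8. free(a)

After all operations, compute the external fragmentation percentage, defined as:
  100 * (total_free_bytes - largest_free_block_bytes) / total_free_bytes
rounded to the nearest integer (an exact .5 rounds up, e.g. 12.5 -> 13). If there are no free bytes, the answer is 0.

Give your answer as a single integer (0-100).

Answer: 29

Derivation:
Op 1: a = malloc(6) -> a = 0; heap: [0-5 ALLOC][6-28 FREE]
Op 2: b = malloc(5) -> b = 6; heap: [0-5 ALLOC][6-10 ALLOC][11-28 FREE]
Op 3: c = malloc(8) -> c = 11; heap: [0-5 ALLOC][6-10 ALLOC][11-18 ALLOC][19-28 FREE]
Op 4: a = realloc(a, 1) -> a = 0; heap: [0-0 ALLOC][1-5 FREE][6-10 ALLOC][11-18 ALLOC][19-28 FREE]
Op 5: free(b) -> (freed b); heap: [0-0 ALLOC][1-10 FREE][11-18 ALLOC][19-28 FREE]
Op 6: a = realloc(a, 14) -> NULL (a unchanged); heap: [0-0 ALLOC][1-10 FREE][11-18 ALLOC][19-28 FREE]
Op 7: d = malloc(7) -> d = 1; heap: [0-0 ALLOC][1-7 ALLOC][8-10 FREE][11-18 ALLOC][19-28 FREE]
Op 8: free(a) -> (freed a); heap: [0-0 FREE][1-7 ALLOC][8-10 FREE][11-18 ALLOC][19-28 FREE]
Free blocks: [1 3 10] total_free=14 largest=10 -> 100*(14-10)/14 = 400/14 ≈ 28.571 -> rounds to 29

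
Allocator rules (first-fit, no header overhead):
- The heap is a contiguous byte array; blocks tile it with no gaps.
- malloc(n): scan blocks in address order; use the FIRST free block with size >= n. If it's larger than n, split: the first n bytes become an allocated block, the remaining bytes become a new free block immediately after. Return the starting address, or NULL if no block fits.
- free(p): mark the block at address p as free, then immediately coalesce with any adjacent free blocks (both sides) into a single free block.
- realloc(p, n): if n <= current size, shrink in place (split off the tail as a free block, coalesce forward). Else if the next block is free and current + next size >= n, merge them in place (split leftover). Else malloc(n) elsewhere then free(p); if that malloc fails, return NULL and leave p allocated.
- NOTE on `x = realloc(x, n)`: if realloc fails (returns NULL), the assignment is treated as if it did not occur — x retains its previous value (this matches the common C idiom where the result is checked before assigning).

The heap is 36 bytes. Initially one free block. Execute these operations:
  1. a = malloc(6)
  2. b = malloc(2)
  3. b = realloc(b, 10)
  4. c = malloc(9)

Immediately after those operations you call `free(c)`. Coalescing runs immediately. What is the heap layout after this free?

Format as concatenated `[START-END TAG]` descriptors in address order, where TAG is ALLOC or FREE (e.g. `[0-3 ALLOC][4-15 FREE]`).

Op 1: a = malloc(6) -> a = 0; heap: [0-5 ALLOC][6-35 FREE]
Op 2: b = malloc(2) -> b = 6; heap: [0-5 ALLOC][6-7 ALLOC][8-35 FREE]
Op 3: b = realloc(b, 10) -> b = 6; heap: [0-5 ALLOC][6-15 ALLOC][16-35 FREE]
Op 4: c = malloc(9) -> c = 16; heap: [0-5 ALLOC][6-15 ALLOC][16-24 ALLOC][25-35 FREE]
free(c): c = 16 -> block [16-24 ALLOC]; mark free, coalesce with adjacent free neighbors -> [0-5 ALLOC][6-15 ALLOC][16-35 FREE]

Answer: [0-5 ALLOC][6-15 ALLOC][16-35 FREE]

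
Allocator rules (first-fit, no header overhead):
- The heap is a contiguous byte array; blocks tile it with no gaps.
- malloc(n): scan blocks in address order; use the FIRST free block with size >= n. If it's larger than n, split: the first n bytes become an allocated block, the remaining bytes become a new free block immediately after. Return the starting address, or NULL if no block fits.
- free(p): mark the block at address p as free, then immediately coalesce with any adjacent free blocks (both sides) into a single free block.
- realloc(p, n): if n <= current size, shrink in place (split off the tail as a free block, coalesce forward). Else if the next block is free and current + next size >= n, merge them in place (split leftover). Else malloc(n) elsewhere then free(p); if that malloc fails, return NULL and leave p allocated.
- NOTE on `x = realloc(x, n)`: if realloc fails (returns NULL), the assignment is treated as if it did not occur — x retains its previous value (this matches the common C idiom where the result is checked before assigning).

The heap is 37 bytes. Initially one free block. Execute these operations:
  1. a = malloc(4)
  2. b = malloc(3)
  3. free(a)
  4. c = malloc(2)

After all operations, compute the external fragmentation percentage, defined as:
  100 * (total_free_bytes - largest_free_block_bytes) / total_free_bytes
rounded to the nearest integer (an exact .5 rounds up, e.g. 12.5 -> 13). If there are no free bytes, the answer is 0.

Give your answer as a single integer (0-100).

Answer: 6

Derivation:
Op 1: a = malloc(4) -> a = 0; heap: [0-3 ALLOC][4-36 FREE]
Op 2: b = malloc(3) -> b = 4; heap: [0-3 ALLOC][4-6 ALLOC][7-36 FREE]
Op 3: free(a) -> (freed a); heap: [0-3 FREE][4-6 ALLOC][7-36 FREE]
Op 4: c = malloc(2) -> c = 0; heap: [0-1 ALLOC][2-3 FREE][4-6 ALLOC][7-36 FREE]
Free blocks: [2 30] total_free=32 largest=30 -> 100*(32-30)/32 = 200/32 = 6.25 -> rounds to 6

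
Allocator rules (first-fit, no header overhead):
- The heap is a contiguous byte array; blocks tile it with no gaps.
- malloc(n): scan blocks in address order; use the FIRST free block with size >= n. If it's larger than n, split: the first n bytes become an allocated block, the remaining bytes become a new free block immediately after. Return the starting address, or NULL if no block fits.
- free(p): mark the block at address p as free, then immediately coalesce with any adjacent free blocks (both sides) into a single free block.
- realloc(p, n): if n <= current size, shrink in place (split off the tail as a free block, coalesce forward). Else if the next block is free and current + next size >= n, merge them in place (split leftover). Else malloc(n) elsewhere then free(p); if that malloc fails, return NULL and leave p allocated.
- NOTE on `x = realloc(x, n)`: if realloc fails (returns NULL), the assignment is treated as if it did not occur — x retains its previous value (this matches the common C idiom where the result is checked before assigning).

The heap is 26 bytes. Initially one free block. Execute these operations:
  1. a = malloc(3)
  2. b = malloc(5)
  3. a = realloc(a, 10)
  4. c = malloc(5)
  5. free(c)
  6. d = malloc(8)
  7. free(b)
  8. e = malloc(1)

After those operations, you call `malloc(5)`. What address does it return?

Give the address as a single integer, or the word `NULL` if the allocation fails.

Answer: 1

Derivation:
Op 1: a = malloc(3) -> a = 0; heap: [0-2 ALLOC][3-25 FREE]
Op 2: b = malloc(5) -> b = 3; heap: [0-2 ALLOC][3-7 ALLOC][8-25 FREE]
Op 3: a = realloc(a, 10) -> a = 8; heap: [0-2 FREE][3-7 ALLOC][8-17 ALLOC][18-25 FREE]
Op 4: c = malloc(5) -> c = 18; heap: [0-2 FREE][3-7 ALLOC][8-17 ALLOC][18-22 ALLOC][23-25 FREE]
Op 5: free(c) -> (freed c); heap: [0-2 FREE][3-7 ALLOC][8-17 ALLOC][18-25 FREE]
Op 6: d = malloc(8) -> d = 18; heap: [0-2 FREE][3-7 ALLOC][8-17 ALLOC][18-25 ALLOC]
Op 7: free(b) -> (freed b); heap: [0-7 FREE][8-17 ALLOC][18-25 ALLOC]
Op 8: e = malloc(1) -> e = 0; heap: [0-0 ALLOC][1-7 FREE][8-17 ALLOC][18-25 ALLOC]
malloc(5): first-fit scan over [0-0 ALLOC][1-7 FREE][8-17 ALLOC][18-25 ALLOC] -> 1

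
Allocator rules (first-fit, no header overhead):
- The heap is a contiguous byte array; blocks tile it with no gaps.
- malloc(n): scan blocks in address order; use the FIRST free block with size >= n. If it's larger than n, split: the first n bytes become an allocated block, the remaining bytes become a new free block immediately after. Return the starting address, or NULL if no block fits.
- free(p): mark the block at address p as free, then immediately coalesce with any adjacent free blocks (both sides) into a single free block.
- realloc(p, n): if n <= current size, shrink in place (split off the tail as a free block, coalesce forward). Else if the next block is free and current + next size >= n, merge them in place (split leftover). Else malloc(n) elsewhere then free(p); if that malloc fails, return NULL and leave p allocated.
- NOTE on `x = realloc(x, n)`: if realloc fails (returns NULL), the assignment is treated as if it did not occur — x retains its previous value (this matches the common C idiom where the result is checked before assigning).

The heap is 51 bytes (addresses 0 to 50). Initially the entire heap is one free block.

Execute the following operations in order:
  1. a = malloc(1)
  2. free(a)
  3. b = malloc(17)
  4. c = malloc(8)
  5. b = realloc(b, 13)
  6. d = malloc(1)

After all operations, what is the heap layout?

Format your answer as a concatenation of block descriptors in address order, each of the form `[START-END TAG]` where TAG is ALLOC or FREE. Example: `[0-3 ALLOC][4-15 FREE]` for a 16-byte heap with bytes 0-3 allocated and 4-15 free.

Answer: [0-12 ALLOC][13-13 ALLOC][14-16 FREE][17-24 ALLOC][25-50 FREE]

Derivation:
Op 1: a = malloc(1) -> a = 0; heap: [0-0 ALLOC][1-50 FREE]
Op 2: free(a) -> (freed a); heap: [0-50 FREE]
Op 3: b = malloc(17) -> b = 0; heap: [0-16 ALLOC][17-50 FREE]
Op 4: c = malloc(8) -> c = 17; heap: [0-16 ALLOC][17-24 ALLOC][25-50 FREE]
Op 5: b = realloc(b, 13) -> b = 0; heap: [0-12 ALLOC][13-16 FREE][17-24 ALLOC][25-50 FREE]
Op 6: d = malloc(1) -> d = 13; heap: [0-12 ALLOC][13-13 ALLOC][14-16 FREE][17-24 ALLOC][25-50 FREE]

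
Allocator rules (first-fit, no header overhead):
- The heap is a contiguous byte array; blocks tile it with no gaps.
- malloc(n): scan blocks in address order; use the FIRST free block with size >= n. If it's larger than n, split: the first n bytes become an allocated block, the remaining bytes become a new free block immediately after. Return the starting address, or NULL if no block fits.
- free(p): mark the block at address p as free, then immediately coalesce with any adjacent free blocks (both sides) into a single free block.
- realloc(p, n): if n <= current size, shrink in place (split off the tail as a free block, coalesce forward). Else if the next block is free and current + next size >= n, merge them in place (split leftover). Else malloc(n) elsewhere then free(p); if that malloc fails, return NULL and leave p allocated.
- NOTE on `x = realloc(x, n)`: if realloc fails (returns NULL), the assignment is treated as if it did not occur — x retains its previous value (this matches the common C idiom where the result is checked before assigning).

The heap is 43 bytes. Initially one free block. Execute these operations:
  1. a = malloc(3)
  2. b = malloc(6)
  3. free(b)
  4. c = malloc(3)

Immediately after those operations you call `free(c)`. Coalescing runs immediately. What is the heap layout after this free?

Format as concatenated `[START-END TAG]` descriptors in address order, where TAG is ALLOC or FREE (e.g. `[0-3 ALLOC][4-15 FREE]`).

Answer: [0-2 ALLOC][3-42 FREE]

Derivation:
Op 1: a = malloc(3) -> a = 0; heap: [0-2 ALLOC][3-42 FREE]
Op 2: b = malloc(6) -> b = 3; heap: [0-2 ALLOC][3-8 ALLOC][9-42 FREE]
Op 3: free(b) -> (freed b); heap: [0-2 ALLOC][3-42 FREE]
Op 4: c = malloc(3) -> c = 3; heap: [0-2 ALLOC][3-5 ALLOC][6-42 FREE]
free(c): c = 3 -> block [3-5 ALLOC]; mark free, coalesce with adjacent free neighbors -> [0-2 ALLOC][3-42 FREE]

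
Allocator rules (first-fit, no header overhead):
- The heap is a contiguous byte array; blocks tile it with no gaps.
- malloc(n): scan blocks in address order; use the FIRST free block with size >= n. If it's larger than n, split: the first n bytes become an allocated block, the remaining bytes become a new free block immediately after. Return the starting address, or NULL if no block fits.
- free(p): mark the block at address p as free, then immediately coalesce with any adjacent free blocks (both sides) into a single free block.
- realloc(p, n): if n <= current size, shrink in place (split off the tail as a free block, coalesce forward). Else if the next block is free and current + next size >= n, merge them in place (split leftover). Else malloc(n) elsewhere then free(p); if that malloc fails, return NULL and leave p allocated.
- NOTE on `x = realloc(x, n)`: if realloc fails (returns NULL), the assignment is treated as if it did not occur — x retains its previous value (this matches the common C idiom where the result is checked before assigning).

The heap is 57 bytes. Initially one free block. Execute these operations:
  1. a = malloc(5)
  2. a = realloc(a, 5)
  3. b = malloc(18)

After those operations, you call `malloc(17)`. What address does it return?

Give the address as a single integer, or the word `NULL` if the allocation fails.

Op 1: a = malloc(5) -> a = 0; heap: [0-4 ALLOC][5-56 FREE]
Op 2: a = realloc(a, 5) -> a = 0; heap: [0-4 ALLOC][5-56 FREE]
Op 3: b = malloc(18) -> b = 5; heap: [0-4 ALLOC][5-22 ALLOC][23-56 FREE]
malloc(17): first-fit scan over [0-4 ALLOC][5-22 ALLOC][23-56 FREE] -> 23

Answer: 23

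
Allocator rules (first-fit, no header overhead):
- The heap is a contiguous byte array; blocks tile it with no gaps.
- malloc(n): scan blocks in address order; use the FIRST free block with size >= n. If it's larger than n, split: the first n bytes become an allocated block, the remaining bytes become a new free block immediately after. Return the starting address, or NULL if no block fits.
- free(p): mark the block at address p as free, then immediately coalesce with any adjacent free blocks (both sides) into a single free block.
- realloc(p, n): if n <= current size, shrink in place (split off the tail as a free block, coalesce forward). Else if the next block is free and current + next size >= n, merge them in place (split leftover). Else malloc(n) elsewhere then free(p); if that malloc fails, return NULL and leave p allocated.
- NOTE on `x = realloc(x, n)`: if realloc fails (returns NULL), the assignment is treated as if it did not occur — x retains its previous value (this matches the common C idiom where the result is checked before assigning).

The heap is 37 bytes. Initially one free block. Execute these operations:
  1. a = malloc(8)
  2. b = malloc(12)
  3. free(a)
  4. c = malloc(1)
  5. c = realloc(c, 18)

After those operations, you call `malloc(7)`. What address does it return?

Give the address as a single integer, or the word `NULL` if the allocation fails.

Op 1: a = malloc(8) -> a = 0; heap: [0-7 ALLOC][8-36 FREE]
Op 2: b = malloc(12) -> b = 8; heap: [0-7 ALLOC][8-19 ALLOC][20-36 FREE]
Op 3: free(a) -> (freed a); heap: [0-7 FREE][8-19 ALLOC][20-36 FREE]
Op 4: c = malloc(1) -> c = 0; heap: [0-0 ALLOC][1-7 FREE][8-19 ALLOC][20-36 FREE]
Op 5: c = realloc(c, 18) -> NULL (c unchanged); heap: [0-0 ALLOC][1-7 FREE][8-19 ALLOC][20-36 FREE]
malloc(7): first-fit scan over [0-0 ALLOC][1-7 FREE][8-19 ALLOC][20-36 FREE] -> 1

Answer: 1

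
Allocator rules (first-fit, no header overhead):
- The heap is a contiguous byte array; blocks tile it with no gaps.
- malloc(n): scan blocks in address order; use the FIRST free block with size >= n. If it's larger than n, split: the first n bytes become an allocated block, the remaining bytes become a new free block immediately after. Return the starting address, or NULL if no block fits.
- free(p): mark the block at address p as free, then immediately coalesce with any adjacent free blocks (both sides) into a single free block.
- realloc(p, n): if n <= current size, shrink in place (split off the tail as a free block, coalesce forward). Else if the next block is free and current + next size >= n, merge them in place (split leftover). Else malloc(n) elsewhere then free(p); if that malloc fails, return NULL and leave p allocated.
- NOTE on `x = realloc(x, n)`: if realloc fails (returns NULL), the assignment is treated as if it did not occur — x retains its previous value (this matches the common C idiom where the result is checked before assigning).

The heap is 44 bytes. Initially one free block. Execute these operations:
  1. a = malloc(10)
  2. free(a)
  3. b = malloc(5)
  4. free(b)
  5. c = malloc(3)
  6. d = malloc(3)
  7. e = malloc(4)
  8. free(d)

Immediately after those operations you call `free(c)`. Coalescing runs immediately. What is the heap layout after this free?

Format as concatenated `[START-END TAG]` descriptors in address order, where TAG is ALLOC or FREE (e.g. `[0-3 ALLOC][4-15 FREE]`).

Answer: [0-5 FREE][6-9 ALLOC][10-43 FREE]

Derivation:
Op 1: a = malloc(10) -> a = 0; heap: [0-9 ALLOC][10-43 FREE]
Op 2: free(a) -> (freed a); heap: [0-43 FREE]
Op 3: b = malloc(5) -> b = 0; heap: [0-4 ALLOC][5-43 FREE]
Op 4: free(b) -> (freed b); heap: [0-43 FREE]
Op 5: c = malloc(3) -> c = 0; heap: [0-2 ALLOC][3-43 FREE]
Op 6: d = malloc(3) -> d = 3; heap: [0-2 ALLOC][3-5 ALLOC][6-43 FREE]
Op 7: e = malloc(4) -> e = 6; heap: [0-2 ALLOC][3-5 ALLOC][6-9 ALLOC][10-43 FREE]
Op 8: free(d) -> (freed d); heap: [0-2 ALLOC][3-5 FREE][6-9 ALLOC][10-43 FREE]
free(c): c = 0 -> block [0-2 ALLOC]; mark free, coalesce with adjacent free neighbors -> [0-5 FREE][6-9 ALLOC][10-43 FREE]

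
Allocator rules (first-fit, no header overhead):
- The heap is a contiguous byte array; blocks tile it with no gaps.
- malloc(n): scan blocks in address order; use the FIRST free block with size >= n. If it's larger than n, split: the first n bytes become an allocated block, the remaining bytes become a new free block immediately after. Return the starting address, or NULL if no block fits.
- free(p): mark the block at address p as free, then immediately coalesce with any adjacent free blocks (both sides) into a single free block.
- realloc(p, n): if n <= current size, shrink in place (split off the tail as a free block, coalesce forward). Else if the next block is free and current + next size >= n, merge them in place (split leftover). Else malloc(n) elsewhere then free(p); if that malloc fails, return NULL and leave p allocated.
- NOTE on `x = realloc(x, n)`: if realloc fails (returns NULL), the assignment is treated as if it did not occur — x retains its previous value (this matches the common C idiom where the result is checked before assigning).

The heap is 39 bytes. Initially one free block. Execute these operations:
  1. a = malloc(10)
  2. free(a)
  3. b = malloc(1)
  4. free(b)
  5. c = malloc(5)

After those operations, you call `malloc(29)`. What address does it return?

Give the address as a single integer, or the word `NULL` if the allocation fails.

Answer: 5

Derivation:
Op 1: a = malloc(10) -> a = 0; heap: [0-9 ALLOC][10-38 FREE]
Op 2: free(a) -> (freed a); heap: [0-38 FREE]
Op 3: b = malloc(1) -> b = 0; heap: [0-0 ALLOC][1-38 FREE]
Op 4: free(b) -> (freed b); heap: [0-38 FREE]
Op 5: c = malloc(5) -> c = 0; heap: [0-4 ALLOC][5-38 FREE]
malloc(29): first-fit scan over [0-4 ALLOC][5-38 FREE] -> 5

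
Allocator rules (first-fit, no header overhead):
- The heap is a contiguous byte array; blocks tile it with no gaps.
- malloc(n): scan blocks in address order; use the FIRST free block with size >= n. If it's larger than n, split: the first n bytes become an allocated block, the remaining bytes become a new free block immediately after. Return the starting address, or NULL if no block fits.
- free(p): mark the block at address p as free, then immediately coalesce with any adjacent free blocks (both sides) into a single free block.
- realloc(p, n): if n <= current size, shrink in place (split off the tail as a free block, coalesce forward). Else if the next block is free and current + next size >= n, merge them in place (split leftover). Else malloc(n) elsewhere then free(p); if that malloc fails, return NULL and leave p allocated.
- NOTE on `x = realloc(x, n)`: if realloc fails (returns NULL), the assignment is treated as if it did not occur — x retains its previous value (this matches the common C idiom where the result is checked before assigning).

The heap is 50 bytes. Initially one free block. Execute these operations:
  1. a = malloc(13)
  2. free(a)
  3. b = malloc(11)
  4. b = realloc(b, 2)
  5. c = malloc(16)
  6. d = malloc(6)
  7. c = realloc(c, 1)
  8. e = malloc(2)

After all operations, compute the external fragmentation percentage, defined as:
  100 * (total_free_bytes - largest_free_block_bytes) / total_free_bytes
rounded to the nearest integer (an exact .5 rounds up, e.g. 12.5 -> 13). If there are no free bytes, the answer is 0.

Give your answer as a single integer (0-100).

Answer: 33

Derivation:
Op 1: a = malloc(13) -> a = 0; heap: [0-12 ALLOC][13-49 FREE]
Op 2: free(a) -> (freed a); heap: [0-49 FREE]
Op 3: b = malloc(11) -> b = 0; heap: [0-10 ALLOC][11-49 FREE]
Op 4: b = realloc(b, 2) -> b = 0; heap: [0-1 ALLOC][2-49 FREE]
Op 5: c = malloc(16) -> c = 2; heap: [0-1 ALLOC][2-17 ALLOC][18-49 FREE]
Op 6: d = malloc(6) -> d = 18; heap: [0-1 ALLOC][2-17 ALLOC][18-23 ALLOC][24-49 FREE]
Op 7: c = realloc(c, 1) -> c = 2; heap: [0-1 ALLOC][2-2 ALLOC][3-17 FREE][18-23 ALLOC][24-49 FREE]
Op 8: e = malloc(2) -> e = 3; heap: [0-1 ALLOC][2-2 ALLOC][3-4 ALLOC][5-17 FREE][18-23 ALLOC][24-49 FREE]
Free blocks: [13 26] total_free=39 largest=26 -> 100*(39-26)/39 = 1300/39 ≈ 33.333 -> rounds to 33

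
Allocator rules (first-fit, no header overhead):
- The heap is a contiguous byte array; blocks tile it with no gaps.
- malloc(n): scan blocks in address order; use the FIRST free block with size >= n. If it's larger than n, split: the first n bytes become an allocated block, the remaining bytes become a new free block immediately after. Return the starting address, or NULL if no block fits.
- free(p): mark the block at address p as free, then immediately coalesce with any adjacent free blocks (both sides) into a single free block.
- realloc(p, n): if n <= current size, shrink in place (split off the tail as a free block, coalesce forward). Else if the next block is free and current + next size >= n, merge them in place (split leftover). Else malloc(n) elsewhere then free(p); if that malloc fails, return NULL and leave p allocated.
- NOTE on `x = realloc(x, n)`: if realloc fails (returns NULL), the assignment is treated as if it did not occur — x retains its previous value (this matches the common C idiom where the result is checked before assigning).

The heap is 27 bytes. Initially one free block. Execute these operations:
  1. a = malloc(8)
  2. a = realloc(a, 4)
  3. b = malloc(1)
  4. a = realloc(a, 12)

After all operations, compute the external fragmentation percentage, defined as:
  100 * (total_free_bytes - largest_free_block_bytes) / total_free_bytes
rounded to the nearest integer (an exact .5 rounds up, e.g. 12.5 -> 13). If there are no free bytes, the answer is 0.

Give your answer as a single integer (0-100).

Op 1: a = malloc(8) -> a = 0; heap: [0-7 ALLOC][8-26 FREE]
Op 2: a = realloc(a, 4) -> a = 0; heap: [0-3 ALLOC][4-26 FREE]
Op 3: b = malloc(1) -> b = 4; heap: [0-3 ALLOC][4-4 ALLOC][5-26 FREE]
Op 4: a = realloc(a, 12) -> a = 5; heap: [0-3 FREE][4-4 ALLOC][5-16 ALLOC][17-26 FREE]
Free blocks: [4 10] total_free=14 largest=10 -> 100*(14-10)/14 = 400/14 ≈ 28.571 -> rounds to 29

Answer: 29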